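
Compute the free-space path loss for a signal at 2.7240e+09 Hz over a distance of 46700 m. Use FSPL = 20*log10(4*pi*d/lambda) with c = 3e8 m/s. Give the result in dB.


lambda = c / f = 3.0000e+08 / 2.7240e+09 = 0.1101322 m
FSPL = 20 * log10(4*pi*46700/0.1101322) = 134.5 dB

134.5 dB


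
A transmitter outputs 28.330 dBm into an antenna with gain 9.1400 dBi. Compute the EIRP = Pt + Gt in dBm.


EIRP = Pt + Gt = 28.330 + 9.1400 = 37.47 dBm

37.47 dBm


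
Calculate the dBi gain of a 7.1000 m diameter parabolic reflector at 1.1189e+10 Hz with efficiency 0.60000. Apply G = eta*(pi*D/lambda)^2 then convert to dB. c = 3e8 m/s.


lambda = c / f = 3.0000e+08 / 1.1189e+10 = 0.02681205 m
G_linear = 0.60000 * (pi * 7.1000 / 0.02681205)^2 = 415248.1
G_dBi = 10 * log10(415248.1) = 56.18 dBi

56.18 dBi


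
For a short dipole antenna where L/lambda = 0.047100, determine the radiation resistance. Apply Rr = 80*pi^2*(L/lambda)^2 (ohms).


Rr = 80 * pi^2 * (0.047100)^2 = 80 * 9.869604 * 2.218410e-03 = 1.752 ohm

1.752 ohm


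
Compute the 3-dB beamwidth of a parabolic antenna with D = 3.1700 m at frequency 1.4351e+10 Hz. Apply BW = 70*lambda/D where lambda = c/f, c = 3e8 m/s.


lambda = c / f = 3.0000e+08 / 1.4351e+10 = 0.02090447 m
BW = 70 * 0.02090447 / 3.1700 = 0.4616 deg

0.4616 deg


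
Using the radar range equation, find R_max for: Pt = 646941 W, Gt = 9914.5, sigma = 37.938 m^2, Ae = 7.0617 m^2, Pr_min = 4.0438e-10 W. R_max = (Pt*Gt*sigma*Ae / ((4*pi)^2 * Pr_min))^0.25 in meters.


R^4 = 646941*9914.5*37.938*7.0617 / ((4*pi)^2 * 4.0438e-10) = 2.690976e+19
R_max = 2.690976e+19^0.25 = 72024 m

72024 m


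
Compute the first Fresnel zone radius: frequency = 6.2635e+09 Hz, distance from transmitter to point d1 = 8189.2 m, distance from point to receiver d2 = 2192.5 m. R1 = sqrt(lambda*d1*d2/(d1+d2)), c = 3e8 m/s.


lambda = c / f = 3.0000e+08 / 6.2635e+09 = 0.04789654 m
R1 = sqrt(0.04789654 * 8189.2 * 2192.5 / (8189.2 + 2192.5)) = 9.101 m

9.101 m


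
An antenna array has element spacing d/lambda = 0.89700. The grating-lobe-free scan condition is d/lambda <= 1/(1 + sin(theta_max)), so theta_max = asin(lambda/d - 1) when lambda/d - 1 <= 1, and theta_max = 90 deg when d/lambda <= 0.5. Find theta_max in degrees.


lambda/d - 1 = 1/0.89700 - 1 = 0.1148272
theta_max = asin(0.1148272) = 6.594 deg

6.594 deg


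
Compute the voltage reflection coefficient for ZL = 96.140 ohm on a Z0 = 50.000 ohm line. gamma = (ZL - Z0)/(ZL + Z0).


gamma = (96.140 - 50.000) / (96.140 + 50.000) = 0.3157

0.3157


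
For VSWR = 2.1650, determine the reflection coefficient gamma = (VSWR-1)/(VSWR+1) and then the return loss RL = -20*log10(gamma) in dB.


gamma = (2.1650 - 1) / (2.1650 + 1) = 0.3680885
RL = -20 * log10(0.3680885) = 8.681 dB

8.681 dB


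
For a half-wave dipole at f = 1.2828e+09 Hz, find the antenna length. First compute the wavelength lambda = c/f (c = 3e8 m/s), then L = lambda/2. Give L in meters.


lambda = c / f = 3.0000e+08 / 1.2828e+09 = 0.2338634 m
L = lambda / 2 = 0.2338634 / 2 = 0.1169 m

0.1169 m


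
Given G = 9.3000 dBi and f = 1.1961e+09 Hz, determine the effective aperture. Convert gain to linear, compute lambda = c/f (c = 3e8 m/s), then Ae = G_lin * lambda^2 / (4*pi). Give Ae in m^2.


lambda = c / f = 3.0000e+08 / 1.1961e+09 = 0.2508151 m
G_linear = 10^(9.3000/10) = 8.511380
Ae = G_linear * lambda^2 / (4*pi) = 8.511380 * 0.2508151^2 / (4*pi) = 0.04261 m^2

0.04261 m^2


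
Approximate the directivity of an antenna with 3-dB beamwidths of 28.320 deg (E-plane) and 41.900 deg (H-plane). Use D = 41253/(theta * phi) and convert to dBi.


D_linear = 41253 / (28.320 * 41.900) = 34.76548
D_dBi = 10 * log10(34.76548) = 15.41 dBi

15.41 dBi


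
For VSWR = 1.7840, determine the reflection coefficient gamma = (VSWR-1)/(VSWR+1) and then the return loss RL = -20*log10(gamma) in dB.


gamma = (1.7840 - 1) / (1.7840 + 1) = 0.2816092
RL = -20 * log10(0.2816092) = 11.01 dB

11.01 dB


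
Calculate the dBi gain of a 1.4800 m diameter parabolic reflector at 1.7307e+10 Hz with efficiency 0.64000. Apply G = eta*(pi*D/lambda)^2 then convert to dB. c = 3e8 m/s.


lambda = c / f = 3.0000e+08 / 1.7307e+10 = 0.01733403 m
G_linear = 0.64000 * (pi * 1.4800 / 0.01733403)^2 = 46047.29
G_dBi = 10 * log10(46047.29) = 46.63 dBi

46.63 dBi


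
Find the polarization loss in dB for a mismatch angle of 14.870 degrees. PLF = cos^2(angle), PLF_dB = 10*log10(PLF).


PLF_linear = cos^2(14.870 deg) = 0.9341427
PLF_dB = 10 * log10(0.9341427) = -0.2959 dB

-0.2959 dB


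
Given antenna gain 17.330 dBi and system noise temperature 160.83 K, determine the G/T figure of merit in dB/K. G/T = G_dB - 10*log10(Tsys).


G/T = 17.330 - 10*log10(160.83) = 17.330 - 22.06367 = -4.734 dB/K

-4.734 dB/K


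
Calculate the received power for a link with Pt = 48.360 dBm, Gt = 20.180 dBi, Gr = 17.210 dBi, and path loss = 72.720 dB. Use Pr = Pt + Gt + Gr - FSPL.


Pr = 48.360 + 20.180 + 17.210 - 72.720 = 13.03 dBm

13.03 dBm


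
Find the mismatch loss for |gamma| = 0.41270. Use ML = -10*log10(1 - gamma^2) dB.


ML = -10 * log10(1 - 0.41270^2) = -10 * log10(0.82967871) = 0.8109 dB

0.8109 dB


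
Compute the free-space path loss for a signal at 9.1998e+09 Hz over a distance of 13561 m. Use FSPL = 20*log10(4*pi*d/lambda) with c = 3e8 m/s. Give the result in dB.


lambda = c / f = 3.0000e+08 / 9.1998e+09 = 0.03260940 m
FSPL = 20 * log10(4*pi*13561/0.03260940) = 134.4 dB

134.4 dB


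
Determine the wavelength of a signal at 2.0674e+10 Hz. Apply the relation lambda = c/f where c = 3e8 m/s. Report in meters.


lambda = c / f = 3.0000e+08 / 2.0674e+10 = 0.01451 m

0.01451 m


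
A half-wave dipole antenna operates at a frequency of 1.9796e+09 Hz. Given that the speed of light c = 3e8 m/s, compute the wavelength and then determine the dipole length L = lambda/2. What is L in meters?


lambda = c / f = 3.0000e+08 / 1.9796e+09 = 0.1515458 m
L = lambda / 2 = 0.1515458 / 2 = 0.07577 m

0.07577 m


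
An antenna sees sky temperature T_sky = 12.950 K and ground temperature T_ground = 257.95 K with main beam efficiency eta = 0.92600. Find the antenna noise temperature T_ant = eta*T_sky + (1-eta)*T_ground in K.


T_ant = 0.92600 * 12.950 + (1 - 0.92600) * 257.95 = 31.08 K

31.08 K


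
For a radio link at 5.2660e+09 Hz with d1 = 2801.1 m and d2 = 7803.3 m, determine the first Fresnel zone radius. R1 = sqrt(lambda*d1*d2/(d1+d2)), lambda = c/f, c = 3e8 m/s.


lambda = c / f = 3.0000e+08 / 5.2660e+09 = 0.05696924 m
R1 = sqrt(0.05696924 * 2801.1 * 7803.3 / (2801.1 + 7803.3)) = 10.84 m

10.84 m


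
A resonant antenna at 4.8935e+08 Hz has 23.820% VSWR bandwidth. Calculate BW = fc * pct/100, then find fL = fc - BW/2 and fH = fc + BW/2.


BW = 4.8935e+08 * 23.820/100 = 1.165632e+08 Hz
fL = 4.8935e+08 - 1.165632e+08/2 = 4.311e+08 Hz
fH = 4.8935e+08 + 1.165632e+08/2 = 5.476e+08 Hz

BW=1.166e+08 Hz, fL=4.311e+08 Hz, fH=5.476e+08 Hz


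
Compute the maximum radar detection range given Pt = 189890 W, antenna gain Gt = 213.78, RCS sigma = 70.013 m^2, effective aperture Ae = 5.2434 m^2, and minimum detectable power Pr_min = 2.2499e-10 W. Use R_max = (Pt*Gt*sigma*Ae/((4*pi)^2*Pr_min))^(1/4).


R^4 = 189890*213.78*70.013*5.2434 / ((4*pi)^2 * 2.2499e-10) = 4.194478e+17
R_max = 4.194478e+17^0.25 = 25449 m

25449 m


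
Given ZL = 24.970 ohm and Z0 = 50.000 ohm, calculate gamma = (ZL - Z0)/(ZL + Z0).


gamma = (24.970 - 50.000) / (24.970 + 50.000) = -0.3339

-0.3339


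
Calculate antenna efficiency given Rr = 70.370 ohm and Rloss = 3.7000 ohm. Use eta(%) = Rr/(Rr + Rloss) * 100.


eta = 70.370 / (70.370 + 3.7000) * 100 = 95.00%

95.00%


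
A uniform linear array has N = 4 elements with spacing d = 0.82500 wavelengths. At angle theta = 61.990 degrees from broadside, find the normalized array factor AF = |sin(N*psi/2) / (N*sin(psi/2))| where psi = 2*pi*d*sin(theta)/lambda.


psi = 2*pi*0.82500*sin(61.990 deg) = 4.576447 rad
AF = |sin(4*4.576447/2) / (4*sin(4.576447/2))| = 0.08910

0.08910


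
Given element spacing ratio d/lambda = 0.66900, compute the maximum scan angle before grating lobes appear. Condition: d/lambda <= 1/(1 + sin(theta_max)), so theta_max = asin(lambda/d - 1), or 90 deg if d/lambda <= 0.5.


lambda/d - 1 = 1/0.66900 - 1 = 0.4947683
theta_max = asin(0.4947683) = 29.65 deg

29.65 deg


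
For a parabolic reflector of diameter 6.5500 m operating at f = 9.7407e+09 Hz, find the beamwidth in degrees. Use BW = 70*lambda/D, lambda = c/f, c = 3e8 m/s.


lambda = c / f = 3.0000e+08 / 9.7407e+09 = 0.03079861 m
BW = 70 * 0.03079861 / 6.5500 = 0.3291 deg

0.3291 deg


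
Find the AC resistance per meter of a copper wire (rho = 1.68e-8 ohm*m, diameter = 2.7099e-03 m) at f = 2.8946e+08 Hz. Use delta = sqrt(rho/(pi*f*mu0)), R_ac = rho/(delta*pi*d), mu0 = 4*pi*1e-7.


delta = sqrt(1.68e-8 / (pi * 2.8946e+08 * 4*pi*1e-7)) = 3.834251e-06 m
R_ac = 1.68e-8 / (3.834251e-06 * pi * 2.7099e-03) = 0.5147 ohm/m

0.5147 ohm/m


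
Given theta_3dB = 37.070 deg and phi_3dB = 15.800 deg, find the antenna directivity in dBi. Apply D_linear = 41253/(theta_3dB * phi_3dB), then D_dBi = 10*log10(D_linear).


D_linear = 41253 / (37.070 * 15.800) = 70.43295
D_dBi = 10 * log10(70.43295) = 18.48 dBi

18.48 dBi


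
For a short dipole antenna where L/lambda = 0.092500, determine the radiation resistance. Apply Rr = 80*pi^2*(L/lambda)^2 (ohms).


Rr = 80 * pi^2 * (0.092500)^2 = 80 * 9.869604 * 8.556250e-03 = 6.756 ohm

6.756 ohm


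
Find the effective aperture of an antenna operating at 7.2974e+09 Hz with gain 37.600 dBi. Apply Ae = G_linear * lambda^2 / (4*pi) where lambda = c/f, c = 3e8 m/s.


lambda = c / f = 3.0000e+08 / 7.2974e+09 = 0.04111053 m
G_linear = 10^(37.600/10) = 5754.399
Ae = G_linear * lambda^2 / (4*pi) = 5754.399 * 0.04111053^2 / (4*pi) = 0.7739 m^2

0.7739 m^2


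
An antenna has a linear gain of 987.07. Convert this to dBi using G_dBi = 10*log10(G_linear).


G_dBi = 10 * log10(987.07) = 29.94 dBi

29.94 dBi


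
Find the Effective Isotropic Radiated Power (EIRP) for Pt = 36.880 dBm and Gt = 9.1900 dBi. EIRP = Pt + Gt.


EIRP = Pt + Gt = 36.880 + 9.1900 = 46.07 dBm

46.07 dBm


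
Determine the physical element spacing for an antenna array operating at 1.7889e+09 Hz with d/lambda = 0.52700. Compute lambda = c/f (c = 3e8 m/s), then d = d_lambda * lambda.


lambda = c / f = 3.0000e+08 / 1.7889e+09 = 0.1677008 m
d = 0.52700 * 0.1677008 = 0.08838 m

0.08838 m


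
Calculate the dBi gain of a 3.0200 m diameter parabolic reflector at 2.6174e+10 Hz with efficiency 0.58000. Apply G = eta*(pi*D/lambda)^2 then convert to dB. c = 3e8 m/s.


lambda = c / f = 3.0000e+08 / 2.6174e+10 = 0.01146176 m
G_linear = 0.58000 * (pi * 3.0200 / 0.01146176)^2 = 397410.2
G_dBi = 10 * log10(397410.2) = 55.99 dBi

55.99 dBi


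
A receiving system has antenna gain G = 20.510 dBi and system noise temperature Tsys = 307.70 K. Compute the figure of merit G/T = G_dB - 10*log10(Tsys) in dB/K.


G/T = 20.510 - 10*log10(307.70) = 20.510 - 24.88127 = -4.371 dB/K

-4.371 dB/K


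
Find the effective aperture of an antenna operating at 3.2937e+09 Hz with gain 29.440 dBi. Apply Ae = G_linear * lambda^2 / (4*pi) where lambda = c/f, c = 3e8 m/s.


lambda = c / f = 3.0000e+08 / 3.2937e+09 = 0.09108298 m
G_linear = 10^(29.440/10) = 879.0225
Ae = G_linear * lambda^2 / (4*pi) = 879.0225 * 0.09108298^2 / (4*pi) = 0.5803 m^2

0.5803 m^2


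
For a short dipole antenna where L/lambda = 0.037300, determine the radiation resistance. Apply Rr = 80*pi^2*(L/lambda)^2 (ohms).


Rr = 80 * pi^2 * (0.037300)^2 = 80 * 9.869604 * 1.391290e-03 = 1.099 ohm

1.099 ohm


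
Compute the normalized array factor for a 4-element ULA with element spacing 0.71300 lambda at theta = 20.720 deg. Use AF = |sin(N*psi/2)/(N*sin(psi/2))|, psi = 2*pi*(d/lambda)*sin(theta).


psi = 2*pi*0.71300*sin(20.720 deg) = 1.584999 rad
AF = |sin(4*1.584999/2) / (4*sin(1.584999/2))| = 9.971e-03

9.971e-03


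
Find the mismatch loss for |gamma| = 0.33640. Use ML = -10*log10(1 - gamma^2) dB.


ML = -10 * log10(1 - 0.33640^2) = -10 * log10(0.88683504) = 0.5216 dB

0.5216 dB


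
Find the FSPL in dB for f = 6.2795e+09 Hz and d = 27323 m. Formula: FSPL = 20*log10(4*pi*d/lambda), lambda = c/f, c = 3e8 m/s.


lambda = c / f = 3.0000e+08 / 6.2795e+09 = 0.04777450 m
FSPL = 20 * log10(4*pi*27323/0.04777450) = 137.1 dB

137.1 dB


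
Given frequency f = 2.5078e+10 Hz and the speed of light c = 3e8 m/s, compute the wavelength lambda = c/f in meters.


lambda = c / f = 3.0000e+08 / 2.5078e+10 = 0.01196 m

0.01196 m


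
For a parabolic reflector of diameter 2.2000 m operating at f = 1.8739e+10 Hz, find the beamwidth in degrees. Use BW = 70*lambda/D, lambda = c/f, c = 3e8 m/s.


lambda = c / f = 3.0000e+08 / 1.8739e+10 = 0.01600939 m
BW = 70 * 0.01600939 / 2.2000 = 0.5094 deg

0.5094 deg


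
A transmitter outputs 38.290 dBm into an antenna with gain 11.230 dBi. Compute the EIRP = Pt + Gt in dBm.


EIRP = Pt + Gt = 38.290 + 11.230 = 49.52 dBm

49.52 dBm


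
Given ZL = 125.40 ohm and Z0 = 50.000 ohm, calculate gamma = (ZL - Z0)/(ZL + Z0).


gamma = (125.40 - 50.000) / (125.40 + 50.000) = 0.4299

0.4299


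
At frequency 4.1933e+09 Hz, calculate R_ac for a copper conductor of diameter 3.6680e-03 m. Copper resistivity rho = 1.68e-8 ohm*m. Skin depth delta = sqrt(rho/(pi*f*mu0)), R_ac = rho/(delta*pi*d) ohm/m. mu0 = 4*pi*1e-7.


delta = sqrt(1.68e-8 / (pi * 4.1933e+09 * 4*pi*1e-7)) = 1.007388e-06 m
R_ac = 1.68e-8 / (1.007388e-06 * pi * 3.6680e-03) = 1.447 ohm/m

1.447 ohm/m


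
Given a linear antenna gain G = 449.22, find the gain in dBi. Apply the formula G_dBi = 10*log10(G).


G_dBi = 10 * log10(449.22) = 26.52 dBi

26.52 dBi


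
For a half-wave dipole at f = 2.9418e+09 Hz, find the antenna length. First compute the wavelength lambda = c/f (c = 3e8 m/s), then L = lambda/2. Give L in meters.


lambda = c / f = 3.0000e+08 / 2.9418e+09 = 0.1019784 m
L = lambda / 2 = 0.1019784 / 2 = 0.05099 m

0.05099 m


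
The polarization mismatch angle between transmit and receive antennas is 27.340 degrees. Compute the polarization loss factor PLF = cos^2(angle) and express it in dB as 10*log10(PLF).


PLF_linear = cos^2(27.340 deg) = 0.7890712
PLF_dB = 10 * log10(0.7890712) = -1.029 dB

-1.029 dB


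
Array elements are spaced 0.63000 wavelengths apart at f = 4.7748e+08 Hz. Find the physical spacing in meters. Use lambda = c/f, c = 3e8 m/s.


lambda = c / f = 3.0000e+08 / 4.7748e+08 = 0.6282986 m
d = 0.63000 * 0.6282986 = 0.3958 m

0.3958 m


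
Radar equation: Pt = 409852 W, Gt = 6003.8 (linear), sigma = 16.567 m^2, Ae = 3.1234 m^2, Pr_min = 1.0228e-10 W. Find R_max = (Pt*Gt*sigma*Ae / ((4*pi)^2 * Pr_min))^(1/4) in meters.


R^4 = 409852*6003.8*16.567*3.1234 / ((4*pi)^2 * 1.0228e-10) = 7.883413e+18
R_max = 7.883413e+18^0.25 = 52988 m

52988 m


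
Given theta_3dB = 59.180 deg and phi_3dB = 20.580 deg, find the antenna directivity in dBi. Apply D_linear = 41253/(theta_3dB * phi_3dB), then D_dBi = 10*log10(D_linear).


D_linear = 41253 / (59.180 * 20.580) = 33.87156
D_dBi = 10 * log10(33.87156) = 15.30 dBi

15.30 dBi


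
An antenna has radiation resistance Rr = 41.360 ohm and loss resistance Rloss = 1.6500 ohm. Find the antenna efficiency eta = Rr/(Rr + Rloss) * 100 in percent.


eta = 41.360 / (41.360 + 1.6500) * 100 = 96.16%

96.16%


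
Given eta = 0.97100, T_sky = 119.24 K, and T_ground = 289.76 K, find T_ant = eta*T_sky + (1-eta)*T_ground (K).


T_ant = 0.97100 * 119.24 + (1 - 0.97100) * 289.76 = 124.2 K

124.2 K


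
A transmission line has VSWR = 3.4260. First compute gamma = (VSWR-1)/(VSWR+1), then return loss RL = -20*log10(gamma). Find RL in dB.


gamma = (3.4260 - 1) / (3.4260 + 1) = 0.5481247
RL = -20 * log10(0.5481247) = 5.222 dB

5.222 dB


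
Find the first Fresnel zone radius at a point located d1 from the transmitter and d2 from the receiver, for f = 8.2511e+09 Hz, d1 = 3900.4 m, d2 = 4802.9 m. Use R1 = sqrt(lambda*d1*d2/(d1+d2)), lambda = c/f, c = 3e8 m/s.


lambda = c / f = 3.0000e+08 / 8.2511e+09 = 0.03635879 m
R1 = sqrt(0.03635879 * 3900.4 * 4802.9 / (3900.4 + 4802.9)) = 8.846 m

8.846 m


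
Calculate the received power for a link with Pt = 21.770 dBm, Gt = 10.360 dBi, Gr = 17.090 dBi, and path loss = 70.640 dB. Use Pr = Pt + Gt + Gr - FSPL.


Pr = 21.770 + 10.360 + 17.090 - 70.640 = -21.42 dBm

-21.42 dBm


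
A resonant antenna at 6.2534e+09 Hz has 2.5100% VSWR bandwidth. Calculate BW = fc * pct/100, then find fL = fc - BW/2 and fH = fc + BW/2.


BW = 6.2534e+09 * 2.5100/100 = 1.569603e+08 Hz
fL = 6.2534e+09 - 1.569603e+08/2 = 6.175e+09 Hz
fH = 6.2534e+09 + 1.569603e+08/2 = 6.332e+09 Hz

BW=1.570e+08 Hz, fL=6.175e+09 Hz, fH=6.332e+09 Hz


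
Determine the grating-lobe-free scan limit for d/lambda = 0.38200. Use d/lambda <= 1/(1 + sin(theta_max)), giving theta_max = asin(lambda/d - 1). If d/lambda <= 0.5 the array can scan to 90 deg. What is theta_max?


lambda/d - 1 = 1/0.38200 - 1 = 1.617801 >= 1
d/lambda <= 0.5, so the array can scan to endfire without grating lobes: theta_max = 90 deg

90 deg


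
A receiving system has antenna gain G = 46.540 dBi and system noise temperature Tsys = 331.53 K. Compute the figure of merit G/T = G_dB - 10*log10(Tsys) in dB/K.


G/T = 46.540 - 10*log10(331.53) = 46.540 - 25.20523 = 21.33 dB/K

21.33 dB/K


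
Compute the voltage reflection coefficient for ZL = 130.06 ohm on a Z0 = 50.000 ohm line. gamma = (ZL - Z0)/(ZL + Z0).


gamma = (130.06 - 50.000) / (130.06 + 50.000) = 0.4446

0.4446


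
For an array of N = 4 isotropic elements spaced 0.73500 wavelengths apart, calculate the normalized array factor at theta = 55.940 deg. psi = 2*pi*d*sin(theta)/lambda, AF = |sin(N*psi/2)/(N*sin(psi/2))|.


psi = 2*pi*0.73500*sin(55.940 deg) = 3.825906 rad
AF = |sin(4*3.825906/2) / (4*sin(3.825906/2))| = 0.2600

0.2600


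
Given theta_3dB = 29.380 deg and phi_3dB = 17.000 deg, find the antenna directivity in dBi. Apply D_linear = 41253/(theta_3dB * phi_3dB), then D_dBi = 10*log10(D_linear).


D_linear = 41253 / (29.380 * 17.000) = 82.59520
D_dBi = 10 * log10(82.59520) = 19.17 dBi

19.17 dBi


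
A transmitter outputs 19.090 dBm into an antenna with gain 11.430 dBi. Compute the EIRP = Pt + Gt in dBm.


EIRP = Pt + Gt = 19.090 + 11.430 = 30.52 dBm

30.52 dBm


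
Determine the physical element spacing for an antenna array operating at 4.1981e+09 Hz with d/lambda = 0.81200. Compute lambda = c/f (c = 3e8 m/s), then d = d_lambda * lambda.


lambda = c / f = 3.0000e+08 / 4.1981e+09 = 0.07146090 m
d = 0.81200 * 0.07146090 = 0.05803 m

0.05803 m


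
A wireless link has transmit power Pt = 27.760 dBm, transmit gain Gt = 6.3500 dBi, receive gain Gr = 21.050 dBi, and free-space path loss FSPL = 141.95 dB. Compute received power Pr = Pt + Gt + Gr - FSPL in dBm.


Pr = 27.760 + 6.3500 + 21.050 - 141.95 = -86.79 dBm

-86.79 dBm


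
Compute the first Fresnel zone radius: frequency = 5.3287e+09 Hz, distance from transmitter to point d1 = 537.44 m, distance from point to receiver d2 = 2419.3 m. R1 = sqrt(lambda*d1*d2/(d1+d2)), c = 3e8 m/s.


lambda = c / f = 3.0000e+08 / 5.3287e+09 = 0.05629891 m
R1 = sqrt(0.05629891 * 537.44 * 2419.3 / (537.44 + 2419.3)) = 4.976 m

4.976 m


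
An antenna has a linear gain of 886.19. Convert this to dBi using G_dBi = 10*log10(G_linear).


G_dBi = 10 * log10(886.19) = 29.48 dBi

29.48 dBi


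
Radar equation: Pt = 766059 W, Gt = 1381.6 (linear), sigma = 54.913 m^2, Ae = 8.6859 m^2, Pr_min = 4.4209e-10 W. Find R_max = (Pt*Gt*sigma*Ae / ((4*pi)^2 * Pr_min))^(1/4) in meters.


R^4 = 766059*1381.6*54.913*8.6859 / ((4*pi)^2 * 4.4209e-10) = 7.231096e+18
R_max = 7.231096e+18^0.25 = 51856 m

51856 m


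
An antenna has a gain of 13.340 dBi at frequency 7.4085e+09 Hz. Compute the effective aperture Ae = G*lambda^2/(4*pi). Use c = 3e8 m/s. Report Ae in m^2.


lambda = c / f = 3.0000e+08 / 7.4085e+09 = 0.04049403 m
G_linear = 10^(13.340/10) = 21.57744
Ae = G_linear * lambda^2 / (4*pi) = 21.57744 * 0.04049403^2 / (4*pi) = 2.816e-03 m^2

2.816e-03 m^2


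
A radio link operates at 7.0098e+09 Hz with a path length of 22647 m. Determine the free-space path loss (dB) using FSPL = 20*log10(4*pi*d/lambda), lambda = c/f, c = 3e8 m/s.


lambda = c / f = 3.0000e+08 / 7.0098e+09 = 0.04279723 m
FSPL = 20 * log10(4*pi*22647/0.04279723) = 136.5 dB

136.5 dB


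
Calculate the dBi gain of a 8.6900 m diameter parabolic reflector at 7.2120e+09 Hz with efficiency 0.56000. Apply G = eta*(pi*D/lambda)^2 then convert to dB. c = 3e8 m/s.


lambda = c / f = 3.0000e+08 / 7.2120e+09 = 0.04159734 m
G_linear = 0.56000 * (pi * 8.6900 / 0.04159734)^2 = 241210.5
G_dBi = 10 * log10(241210.5) = 53.82 dBi

53.82 dBi


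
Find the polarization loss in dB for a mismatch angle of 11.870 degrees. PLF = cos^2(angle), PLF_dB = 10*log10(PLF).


PLF_linear = cos^2(11.870 deg) = 0.9576909
PLF_dB = 10 * log10(0.9576909) = -0.1877 dB

-0.1877 dB


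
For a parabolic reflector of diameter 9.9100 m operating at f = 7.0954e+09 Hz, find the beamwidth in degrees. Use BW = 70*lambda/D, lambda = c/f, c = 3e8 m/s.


lambda = c / f = 3.0000e+08 / 7.0954e+09 = 0.04228091 m
BW = 70 * 0.04228091 / 9.9100 = 0.2987 deg

0.2987 deg


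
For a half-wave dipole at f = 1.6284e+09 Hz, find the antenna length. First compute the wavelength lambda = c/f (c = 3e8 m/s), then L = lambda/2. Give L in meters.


lambda = c / f = 3.0000e+08 / 1.6284e+09 = 0.1842299 m
L = lambda / 2 = 0.1842299 / 2 = 0.09211 m

0.09211 m


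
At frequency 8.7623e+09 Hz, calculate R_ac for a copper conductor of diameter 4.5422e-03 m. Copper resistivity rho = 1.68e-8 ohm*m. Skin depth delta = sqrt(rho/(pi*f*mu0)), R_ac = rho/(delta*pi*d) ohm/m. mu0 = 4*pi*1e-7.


delta = sqrt(1.68e-8 / (pi * 8.7623e+09 * 4*pi*1e-7)) = 6.968924e-07 m
R_ac = 1.68e-8 / (6.968924e-07 * pi * 4.5422e-03) = 1.689 ohm/m

1.689 ohm/m


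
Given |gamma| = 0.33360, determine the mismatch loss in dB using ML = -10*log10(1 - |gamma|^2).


ML = -10 * log10(1 - 0.33360^2) = -10 * log10(0.88871104) = 0.5124 dB

0.5124 dB


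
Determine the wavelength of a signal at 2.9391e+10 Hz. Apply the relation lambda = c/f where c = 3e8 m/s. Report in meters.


lambda = c / f = 3.0000e+08 / 2.9391e+10 = 0.01021 m

0.01021 m


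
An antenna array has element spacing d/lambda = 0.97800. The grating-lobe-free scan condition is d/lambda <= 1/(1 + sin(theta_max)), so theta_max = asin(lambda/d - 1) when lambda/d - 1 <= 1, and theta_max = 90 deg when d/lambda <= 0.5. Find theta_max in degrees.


lambda/d - 1 = 1/0.97800 - 1 = 0.02249489
theta_max = asin(0.02249489) = 1.289 deg

1.289 deg


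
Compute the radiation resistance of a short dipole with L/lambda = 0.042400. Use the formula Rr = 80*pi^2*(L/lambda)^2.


Rr = 80 * pi^2 * (0.042400)^2 = 80 * 9.869604 * 1.797760e-03 = 1.419 ohm

1.419 ohm


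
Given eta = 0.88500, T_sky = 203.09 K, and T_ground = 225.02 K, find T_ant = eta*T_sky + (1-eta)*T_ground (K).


T_ant = 0.88500 * 203.09 + (1 - 0.88500) * 225.02 = 205.6 K

205.6 K


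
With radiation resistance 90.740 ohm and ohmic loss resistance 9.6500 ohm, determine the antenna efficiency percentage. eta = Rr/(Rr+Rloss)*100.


eta = 90.740 / (90.740 + 9.6500) * 100 = 90.39%

90.39%


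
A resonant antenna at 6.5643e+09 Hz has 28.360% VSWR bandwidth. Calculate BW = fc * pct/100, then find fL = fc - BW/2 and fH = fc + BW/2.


BW = 6.5643e+09 * 28.360/100 = 1.861635e+09 Hz
fL = 6.5643e+09 - 1.861635e+09/2 = 5.633e+09 Hz
fH = 6.5643e+09 + 1.861635e+09/2 = 7.495e+09 Hz

BW=1.862e+09 Hz, fL=5.633e+09 Hz, fH=7.495e+09 Hz


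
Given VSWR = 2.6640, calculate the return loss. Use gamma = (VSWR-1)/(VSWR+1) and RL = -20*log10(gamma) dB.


gamma = (2.6640 - 1) / (2.6640 + 1) = 0.4541485
RL = -20 * log10(0.4541485) = 6.856 dB

6.856 dB


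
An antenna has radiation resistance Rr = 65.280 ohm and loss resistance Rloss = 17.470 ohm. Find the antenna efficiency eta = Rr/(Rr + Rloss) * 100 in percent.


eta = 65.280 / (65.280 + 17.470) * 100 = 78.89%

78.89%


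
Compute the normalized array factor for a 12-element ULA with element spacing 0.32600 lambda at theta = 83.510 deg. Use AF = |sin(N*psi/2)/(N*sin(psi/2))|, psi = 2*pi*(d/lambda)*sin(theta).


psi = 2*pi*0.32600*sin(83.510 deg) = 2.035192 rad
AF = |sin(12*2.035192/2) / (12*sin(2.035192/2))| = 0.03406

0.03406


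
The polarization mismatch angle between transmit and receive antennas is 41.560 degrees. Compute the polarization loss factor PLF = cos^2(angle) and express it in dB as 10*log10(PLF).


PLF_linear = cos^2(41.560 deg) = 0.5598951
PLF_dB = 10 * log10(0.5598951) = -2.519 dB

-2.519 dB


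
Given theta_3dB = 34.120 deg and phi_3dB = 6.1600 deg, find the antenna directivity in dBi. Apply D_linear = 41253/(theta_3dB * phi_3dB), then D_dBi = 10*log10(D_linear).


D_linear = 41253 / (34.120 * 6.1600) = 196.2754
D_dBi = 10 * log10(196.2754) = 22.93 dBi

22.93 dBi


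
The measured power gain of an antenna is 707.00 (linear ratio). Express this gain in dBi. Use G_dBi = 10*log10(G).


G_dBi = 10 * log10(707.00) = 28.49 dBi

28.49 dBi


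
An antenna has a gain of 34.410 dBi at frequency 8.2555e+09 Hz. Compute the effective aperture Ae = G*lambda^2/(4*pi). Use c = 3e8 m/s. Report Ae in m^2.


lambda = c / f = 3.0000e+08 / 8.2555e+09 = 0.03633941 m
G_linear = 10^(34.410/10) = 2760.578
Ae = G_linear * lambda^2 / (4*pi) = 2760.578 * 0.03633941^2 / (4*pi) = 0.2901 m^2

0.2901 m^2


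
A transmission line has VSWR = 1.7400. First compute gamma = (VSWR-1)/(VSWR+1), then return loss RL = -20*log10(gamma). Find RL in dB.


gamma = (1.7400 - 1) / (1.7400 + 1) = 0.2700730
RL = -20 * log10(0.2700730) = 11.37 dB

11.37 dB


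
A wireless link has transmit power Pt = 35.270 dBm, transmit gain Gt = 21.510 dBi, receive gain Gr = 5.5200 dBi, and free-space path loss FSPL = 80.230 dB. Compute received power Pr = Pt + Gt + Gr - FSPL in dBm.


Pr = 35.270 + 21.510 + 5.5200 - 80.230 = -17.93 dBm

-17.93 dBm


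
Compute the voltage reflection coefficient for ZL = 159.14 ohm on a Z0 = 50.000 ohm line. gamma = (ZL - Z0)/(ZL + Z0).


gamma = (159.14 - 50.000) / (159.14 + 50.000) = 0.5219

0.5219


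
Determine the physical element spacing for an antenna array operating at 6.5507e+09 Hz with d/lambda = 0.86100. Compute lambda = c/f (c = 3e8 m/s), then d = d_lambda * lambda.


lambda = c / f = 3.0000e+08 / 6.5507e+09 = 0.04579663 m
d = 0.86100 * 0.04579663 = 0.03943 m

0.03943 m


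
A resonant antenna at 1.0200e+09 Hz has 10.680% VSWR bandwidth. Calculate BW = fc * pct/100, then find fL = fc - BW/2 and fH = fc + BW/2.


BW = 1.0200e+09 * 10.680/100 = 1.089360e+08 Hz
fL = 1.0200e+09 - 1.089360e+08/2 = 9.655e+08 Hz
fH = 1.0200e+09 + 1.089360e+08/2 = 1.074e+09 Hz

BW=1.089e+08 Hz, fL=9.655e+08 Hz, fH=1.074e+09 Hz


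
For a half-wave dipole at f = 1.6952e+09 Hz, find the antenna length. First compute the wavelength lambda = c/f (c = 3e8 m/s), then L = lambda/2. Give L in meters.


lambda = c / f = 3.0000e+08 / 1.6952e+09 = 0.1769703 m
L = lambda / 2 = 0.1769703 / 2 = 0.08849 m

0.08849 m


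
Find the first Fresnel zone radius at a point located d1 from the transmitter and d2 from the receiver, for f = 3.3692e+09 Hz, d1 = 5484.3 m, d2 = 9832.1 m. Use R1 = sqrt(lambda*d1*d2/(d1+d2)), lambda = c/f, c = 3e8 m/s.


lambda = c / f = 3.0000e+08 / 3.3692e+09 = 0.08904191 m
R1 = sqrt(0.08904191 * 5484.3 * 9832.1 / (5484.3 + 9832.1)) = 17.71 m

17.71 m


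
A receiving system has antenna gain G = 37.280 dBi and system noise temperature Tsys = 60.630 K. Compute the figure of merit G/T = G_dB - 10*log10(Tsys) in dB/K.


G/T = 37.280 - 10*log10(60.630) = 37.280 - 17.82688 = 19.45 dB/K

19.45 dB/K


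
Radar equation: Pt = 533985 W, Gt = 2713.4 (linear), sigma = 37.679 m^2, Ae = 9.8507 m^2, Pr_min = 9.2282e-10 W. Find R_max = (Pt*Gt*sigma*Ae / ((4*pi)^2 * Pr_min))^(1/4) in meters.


R^4 = 533985*2713.4*37.679*9.8507 / ((4*pi)^2 * 9.2282e-10) = 3.690393e+18
R_max = 3.690393e+18^0.25 = 43830 m

43830 m


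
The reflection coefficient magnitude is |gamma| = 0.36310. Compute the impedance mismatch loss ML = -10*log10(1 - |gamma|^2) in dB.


ML = -10 * log10(1 - 0.36310^2) = -10 * log10(0.86815839) = 0.6140 dB

0.6140 dB


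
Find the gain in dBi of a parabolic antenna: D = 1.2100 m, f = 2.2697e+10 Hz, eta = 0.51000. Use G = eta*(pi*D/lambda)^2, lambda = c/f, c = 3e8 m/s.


lambda = c / f = 3.0000e+08 / 2.2697e+10 = 0.01321761 m
G_linear = 0.51000 * (pi * 1.2100 / 0.01321761)^2 = 42182.74
G_dBi = 10 * log10(42182.74) = 46.25 dBi

46.25 dBi


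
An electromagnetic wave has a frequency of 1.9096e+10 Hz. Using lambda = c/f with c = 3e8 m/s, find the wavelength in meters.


lambda = c / f = 3.0000e+08 / 1.9096e+10 = 0.01571 m

0.01571 m


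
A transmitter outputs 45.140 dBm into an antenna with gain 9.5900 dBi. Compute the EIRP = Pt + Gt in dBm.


EIRP = Pt + Gt = 45.140 + 9.5900 = 54.73 dBm

54.73 dBm


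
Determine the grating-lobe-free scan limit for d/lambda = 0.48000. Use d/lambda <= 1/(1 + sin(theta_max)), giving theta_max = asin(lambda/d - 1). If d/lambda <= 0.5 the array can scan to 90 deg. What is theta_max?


lambda/d - 1 = 1/0.48000 - 1 = 1.083333 >= 1
d/lambda <= 0.5, so the array can scan to endfire without grating lobes: theta_max = 90 deg

90 deg


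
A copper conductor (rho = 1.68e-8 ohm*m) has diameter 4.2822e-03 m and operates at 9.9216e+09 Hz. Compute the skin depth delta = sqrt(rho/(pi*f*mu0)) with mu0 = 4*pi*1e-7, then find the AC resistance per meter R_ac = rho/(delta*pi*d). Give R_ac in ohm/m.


delta = sqrt(1.68e-8 / (pi * 9.9216e+09 * 4*pi*1e-7)) = 6.549135e-07 m
R_ac = 1.68e-8 / (6.549135e-07 * pi * 4.2822e-03) = 1.907 ohm/m

1.907 ohm/m


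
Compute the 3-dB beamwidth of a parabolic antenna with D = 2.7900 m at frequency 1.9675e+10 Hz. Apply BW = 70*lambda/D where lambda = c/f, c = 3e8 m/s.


lambda = c / f = 3.0000e+08 / 1.9675e+10 = 0.01524778 m
BW = 70 * 0.01524778 / 2.7900 = 0.3826 deg

0.3826 deg


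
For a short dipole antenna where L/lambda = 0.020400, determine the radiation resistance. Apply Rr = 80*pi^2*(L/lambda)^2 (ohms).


Rr = 80 * pi^2 * (0.020400)^2 = 80 * 9.869604 * 4.161600e-04 = 0.3286 ohm

0.3286 ohm


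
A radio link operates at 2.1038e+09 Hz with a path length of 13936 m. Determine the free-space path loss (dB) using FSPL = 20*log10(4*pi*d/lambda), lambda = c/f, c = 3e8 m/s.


lambda = c / f = 3.0000e+08 / 2.1038e+09 = 0.1425991 m
FSPL = 20 * log10(4*pi*13936/0.1425991) = 121.8 dB

121.8 dB


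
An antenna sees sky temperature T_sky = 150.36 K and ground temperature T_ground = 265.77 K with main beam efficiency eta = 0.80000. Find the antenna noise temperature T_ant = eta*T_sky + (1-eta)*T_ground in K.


T_ant = 0.80000 * 150.36 + (1 - 0.80000) * 265.77 = 173.4 K

173.4 K


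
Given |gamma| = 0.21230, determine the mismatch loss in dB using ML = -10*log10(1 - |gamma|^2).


ML = -10 * log10(1 - 0.21230^2) = -10 * log10(0.95492871) = 0.2003 dB

0.2003 dB


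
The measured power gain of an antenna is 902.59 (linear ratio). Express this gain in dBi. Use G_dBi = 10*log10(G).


G_dBi = 10 * log10(902.59) = 29.55 dBi

29.55 dBi


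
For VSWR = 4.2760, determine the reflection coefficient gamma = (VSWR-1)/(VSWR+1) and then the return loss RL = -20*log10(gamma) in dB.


gamma = (4.2760 - 1) / (4.2760 + 1) = 0.6209249
RL = -20 * log10(0.6209249) = 4.139 dB

4.139 dB


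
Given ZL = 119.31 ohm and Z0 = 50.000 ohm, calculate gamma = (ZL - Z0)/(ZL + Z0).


gamma = (119.31 - 50.000) / (119.31 + 50.000) = 0.4094

0.4094


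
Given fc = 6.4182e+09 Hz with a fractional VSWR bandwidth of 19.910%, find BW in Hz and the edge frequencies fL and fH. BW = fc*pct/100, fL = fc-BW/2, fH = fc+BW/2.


BW = 6.4182e+09 * 19.910/100 = 1.277864e+09 Hz
fL = 6.4182e+09 - 1.277864e+09/2 = 5.779e+09 Hz
fH = 6.4182e+09 + 1.277864e+09/2 = 7.057e+09 Hz

BW=1.278e+09 Hz, fL=5.779e+09 Hz, fH=7.057e+09 Hz


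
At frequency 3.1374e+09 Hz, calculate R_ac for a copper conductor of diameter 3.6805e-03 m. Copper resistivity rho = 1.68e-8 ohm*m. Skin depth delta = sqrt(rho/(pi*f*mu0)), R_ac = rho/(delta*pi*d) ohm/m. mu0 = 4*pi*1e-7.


delta = sqrt(1.68e-8 / (pi * 3.1374e+09 * 4*pi*1e-7)) = 1.164635e-06 m
R_ac = 1.68e-8 / (1.164635e-06 * pi * 3.6805e-03) = 1.248 ohm/m

1.248 ohm/m


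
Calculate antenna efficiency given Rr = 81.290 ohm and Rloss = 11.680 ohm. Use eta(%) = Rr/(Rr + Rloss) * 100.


eta = 81.290 / (81.290 + 11.680) * 100 = 87.44%

87.44%


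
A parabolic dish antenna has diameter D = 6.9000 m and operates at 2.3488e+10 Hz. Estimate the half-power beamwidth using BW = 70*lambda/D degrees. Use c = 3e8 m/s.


lambda = c / f = 3.0000e+08 / 2.3488e+10 = 0.01277248 m
BW = 70 * 0.01277248 / 6.9000 = 0.1296 deg

0.1296 deg


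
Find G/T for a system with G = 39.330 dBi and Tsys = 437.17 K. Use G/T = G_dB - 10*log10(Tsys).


G/T = 39.330 - 10*log10(437.17) = 39.330 - 26.40650 = 12.92 dB/K

12.92 dB/K


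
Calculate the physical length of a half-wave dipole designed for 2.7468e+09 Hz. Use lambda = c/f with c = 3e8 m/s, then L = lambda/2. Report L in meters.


lambda = c / f = 3.0000e+08 / 2.7468e+09 = 0.1092180 m
L = lambda / 2 = 0.1092180 / 2 = 0.05461 m

0.05461 m


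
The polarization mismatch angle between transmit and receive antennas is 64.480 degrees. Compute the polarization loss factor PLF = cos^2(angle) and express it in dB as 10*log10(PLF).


PLF_linear = cos^2(64.480 deg) = 0.1856112
PLF_dB = 10 * log10(0.1856112) = -7.314 dB

-7.314 dB


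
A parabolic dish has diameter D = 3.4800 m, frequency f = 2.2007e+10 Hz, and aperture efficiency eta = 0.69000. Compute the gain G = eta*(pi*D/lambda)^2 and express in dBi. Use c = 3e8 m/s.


lambda = c / f = 3.0000e+08 / 2.2007e+10 = 0.01363203 m
G_linear = 0.69000 * (pi * 3.4800 / 0.01363203)^2 = 443798.9
G_dBi = 10 * log10(443798.9) = 56.47 dBi

56.47 dBi


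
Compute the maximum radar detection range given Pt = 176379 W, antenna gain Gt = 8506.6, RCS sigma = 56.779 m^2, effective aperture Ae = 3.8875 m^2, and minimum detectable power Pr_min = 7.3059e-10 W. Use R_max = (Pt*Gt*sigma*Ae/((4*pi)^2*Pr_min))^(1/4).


R^4 = 176379*8506.6*56.779*3.8875 / ((4*pi)^2 * 7.3059e-10) = 2.870566e+18
R_max = 2.870566e+18^0.25 = 41162 m

41162 m


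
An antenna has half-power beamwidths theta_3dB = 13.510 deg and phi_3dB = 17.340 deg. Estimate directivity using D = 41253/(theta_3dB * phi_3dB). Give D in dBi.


D_linear = 41253 / (13.510 * 17.340) = 176.0967
D_dBi = 10 * log10(176.0967) = 22.46 dBi

22.46 dBi


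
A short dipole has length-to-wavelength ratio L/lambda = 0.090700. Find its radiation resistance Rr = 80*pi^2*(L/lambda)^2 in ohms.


Rr = 80 * pi^2 * (0.090700)^2 = 80 * 9.869604 * 8.226490e-03 = 6.495 ohm

6.495 ohm


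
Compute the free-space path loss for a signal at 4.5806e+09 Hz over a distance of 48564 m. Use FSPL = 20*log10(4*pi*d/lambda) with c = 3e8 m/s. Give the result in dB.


lambda = c / f = 3.0000e+08 / 4.5806e+09 = 0.06549360 m
FSPL = 20 * log10(4*pi*48564/0.06549360) = 139.4 dB

139.4 dB


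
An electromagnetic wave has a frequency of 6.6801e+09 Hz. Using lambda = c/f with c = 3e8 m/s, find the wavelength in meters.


lambda = c / f = 3.0000e+08 / 6.6801e+09 = 0.04491 m

0.04491 m


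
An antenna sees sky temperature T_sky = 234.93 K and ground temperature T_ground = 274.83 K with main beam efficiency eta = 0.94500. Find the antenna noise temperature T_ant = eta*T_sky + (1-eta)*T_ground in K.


T_ant = 0.94500 * 234.93 + (1 - 0.94500) * 274.83 = 237.1 K

237.1 K


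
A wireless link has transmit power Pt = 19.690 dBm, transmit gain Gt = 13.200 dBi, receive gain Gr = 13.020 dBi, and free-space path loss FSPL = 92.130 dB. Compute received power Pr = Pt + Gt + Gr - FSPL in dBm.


Pr = 19.690 + 13.200 + 13.020 - 92.130 = -46.22 dBm

-46.22 dBm


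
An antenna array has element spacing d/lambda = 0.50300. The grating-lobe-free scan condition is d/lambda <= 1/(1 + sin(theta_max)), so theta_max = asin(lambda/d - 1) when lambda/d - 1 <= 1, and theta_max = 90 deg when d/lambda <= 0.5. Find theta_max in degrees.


lambda/d - 1 = 1/0.50300 - 1 = 0.9880716
theta_max = asin(0.9880716) = 81.14 deg

81.14 deg


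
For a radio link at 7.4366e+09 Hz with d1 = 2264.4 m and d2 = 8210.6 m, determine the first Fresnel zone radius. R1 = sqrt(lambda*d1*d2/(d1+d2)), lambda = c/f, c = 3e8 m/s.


lambda = c / f = 3.0000e+08 / 7.4366e+09 = 0.04034102 m
R1 = sqrt(0.04034102 * 2264.4 * 8210.6 / (2264.4 + 8210.6)) = 8.462 m

8.462 m


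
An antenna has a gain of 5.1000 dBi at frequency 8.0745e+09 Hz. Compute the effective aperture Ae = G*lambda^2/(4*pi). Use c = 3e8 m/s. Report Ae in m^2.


lambda = c / f = 3.0000e+08 / 8.0745e+09 = 0.03715400 m
G_linear = 10^(5.1000/10) = 3.235937
Ae = G_linear * lambda^2 / (4*pi) = 3.235937 * 0.03715400^2 / (4*pi) = 3.555e-04 m^2

3.555e-04 m^2


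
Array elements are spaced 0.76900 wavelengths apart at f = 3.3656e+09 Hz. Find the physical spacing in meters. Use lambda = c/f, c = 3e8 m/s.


lambda = c / f = 3.0000e+08 / 3.3656e+09 = 0.08913715 m
d = 0.76900 * 0.08913715 = 0.06855 m

0.06855 m


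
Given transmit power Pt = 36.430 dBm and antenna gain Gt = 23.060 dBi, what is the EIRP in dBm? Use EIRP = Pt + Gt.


EIRP = Pt + Gt = 36.430 + 23.060 = 59.49 dBm

59.49 dBm


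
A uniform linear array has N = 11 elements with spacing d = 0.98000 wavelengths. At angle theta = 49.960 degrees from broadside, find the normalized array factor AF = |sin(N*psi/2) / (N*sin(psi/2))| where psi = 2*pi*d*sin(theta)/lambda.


psi = 2*pi*0.98000*sin(49.960 deg) = 4.714171 rad
AF = |sin(11*4.714171/2) / (11*sin(4.714171/2))| = 0.09188

0.09188


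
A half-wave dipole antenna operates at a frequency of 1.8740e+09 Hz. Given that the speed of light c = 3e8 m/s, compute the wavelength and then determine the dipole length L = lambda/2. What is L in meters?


lambda = c / f = 3.0000e+08 / 1.8740e+09 = 0.1600854 m
L = lambda / 2 = 0.1600854 / 2 = 0.08004 m

0.08004 m


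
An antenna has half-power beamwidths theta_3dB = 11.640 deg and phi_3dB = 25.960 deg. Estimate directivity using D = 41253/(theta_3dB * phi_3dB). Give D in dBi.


D_linear = 41253 / (11.640 * 25.960) = 136.5205
D_dBi = 10 * log10(136.5205) = 21.35 dBi

21.35 dBi


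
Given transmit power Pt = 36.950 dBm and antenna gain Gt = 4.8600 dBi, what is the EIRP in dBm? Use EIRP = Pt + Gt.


EIRP = Pt + Gt = 36.950 + 4.8600 = 41.81 dBm

41.81 dBm


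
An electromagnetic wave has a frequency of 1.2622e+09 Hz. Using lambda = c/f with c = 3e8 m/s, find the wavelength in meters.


lambda = c / f = 3.0000e+08 / 1.2622e+09 = 0.2377 m

0.2377 m


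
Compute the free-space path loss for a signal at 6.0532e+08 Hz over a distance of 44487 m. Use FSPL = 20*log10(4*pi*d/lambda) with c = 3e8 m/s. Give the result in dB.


lambda = c / f = 3.0000e+08 / 6.0532e+08 = 0.4956056 m
FSPL = 20 * log10(4*pi*44487/0.4956056) = 121.0 dB

121.0 dB


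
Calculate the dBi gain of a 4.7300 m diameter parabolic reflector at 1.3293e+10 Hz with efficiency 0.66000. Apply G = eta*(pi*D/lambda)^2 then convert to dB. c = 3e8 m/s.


lambda = c / f = 3.0000e+08 / 1.3293e+10 = 0.02256827 m
G_linear = 0.66000 * (pi * 4.7300 / 0.02256827)^2 = 286134.0
G_dBi = 10 * log10(286134.0) = 54.57 dBi

54.57 dBi


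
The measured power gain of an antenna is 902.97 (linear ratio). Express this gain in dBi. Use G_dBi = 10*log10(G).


G_dBi = 10 * log10(902.97) = 29.56 dBi

29.56 dBi
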